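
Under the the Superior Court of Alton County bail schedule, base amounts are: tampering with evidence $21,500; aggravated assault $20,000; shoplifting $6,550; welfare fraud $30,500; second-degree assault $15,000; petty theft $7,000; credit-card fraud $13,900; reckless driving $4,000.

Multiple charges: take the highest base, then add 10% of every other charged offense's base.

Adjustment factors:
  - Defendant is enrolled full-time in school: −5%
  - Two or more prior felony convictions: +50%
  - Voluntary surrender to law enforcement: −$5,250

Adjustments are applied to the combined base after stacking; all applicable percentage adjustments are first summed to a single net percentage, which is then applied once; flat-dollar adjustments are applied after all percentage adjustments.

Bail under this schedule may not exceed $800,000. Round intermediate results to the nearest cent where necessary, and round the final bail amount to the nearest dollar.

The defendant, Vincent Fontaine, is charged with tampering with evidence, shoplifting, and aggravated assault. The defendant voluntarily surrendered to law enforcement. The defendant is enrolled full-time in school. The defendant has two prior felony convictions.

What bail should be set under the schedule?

Base amounts from the schedule: tampering with evidence $21,500; shoplifting $6,550; aggravated assault $20,000.
Stacking rule: highest base plus 10% of each additional charge. Highest is tampering with evidence at $21,500. Additional: $6,550 × 10% = $655; $20,000 × 10% = $2,000. Combined base = $21,500 + $2,655 = $24,155.
Net percentage adjustment: −5% +50% = +45%. $24,155 × 1.45 = $35,024.75.
Voluntary surrender to law enforcement (−$5,250 flat): $35,024.75 − $5,250 = $29,774.75.
$29,774.75 is within the $800,000 maximum.
Rounded to the nearest dollar: $29,775.

$29,775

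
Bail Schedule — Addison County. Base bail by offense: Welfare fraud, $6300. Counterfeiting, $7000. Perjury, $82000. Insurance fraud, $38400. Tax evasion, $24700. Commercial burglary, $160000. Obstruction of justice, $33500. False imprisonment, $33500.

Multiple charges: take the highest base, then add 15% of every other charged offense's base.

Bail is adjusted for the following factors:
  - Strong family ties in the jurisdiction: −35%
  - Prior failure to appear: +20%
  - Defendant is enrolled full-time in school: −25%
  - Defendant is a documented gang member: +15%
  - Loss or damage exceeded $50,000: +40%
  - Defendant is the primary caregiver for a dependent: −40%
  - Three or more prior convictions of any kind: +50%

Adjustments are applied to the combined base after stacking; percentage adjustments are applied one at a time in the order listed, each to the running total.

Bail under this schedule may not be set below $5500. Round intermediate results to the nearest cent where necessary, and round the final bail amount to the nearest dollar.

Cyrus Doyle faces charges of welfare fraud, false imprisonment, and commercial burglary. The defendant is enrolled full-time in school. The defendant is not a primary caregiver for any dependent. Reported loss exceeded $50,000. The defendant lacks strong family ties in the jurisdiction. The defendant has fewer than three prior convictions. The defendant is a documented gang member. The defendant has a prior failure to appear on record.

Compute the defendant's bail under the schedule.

$240491

Base amounts from the schedule: welfare fraud $6300; false imprisonment $33500; commercial burglary $160000.
Stacking rule: highest base plus 15% of each additional charge. Highest is commercial burglary at $160000. Additional: $6300 × 15% = $945; $33500 × 15% = $5025. Combined base = $160000 + $5970 = $165970.
Prior failure to appear (+20%): $165970 × 1.2 = $199164.
Defendant is enrolled full-time in school (−25%): $199164 × 0.75 = $149373.
Defendant is a documented gang member (+15%): $149373 × 1.15 = $171778.95.
Loss or damage exceeded $50,000 (+40%): $171778.95 × 1.4 = $240490.53.
$240490.53 is at or above the $5500 minimum.
Rounded to the nearest dollar: $240491.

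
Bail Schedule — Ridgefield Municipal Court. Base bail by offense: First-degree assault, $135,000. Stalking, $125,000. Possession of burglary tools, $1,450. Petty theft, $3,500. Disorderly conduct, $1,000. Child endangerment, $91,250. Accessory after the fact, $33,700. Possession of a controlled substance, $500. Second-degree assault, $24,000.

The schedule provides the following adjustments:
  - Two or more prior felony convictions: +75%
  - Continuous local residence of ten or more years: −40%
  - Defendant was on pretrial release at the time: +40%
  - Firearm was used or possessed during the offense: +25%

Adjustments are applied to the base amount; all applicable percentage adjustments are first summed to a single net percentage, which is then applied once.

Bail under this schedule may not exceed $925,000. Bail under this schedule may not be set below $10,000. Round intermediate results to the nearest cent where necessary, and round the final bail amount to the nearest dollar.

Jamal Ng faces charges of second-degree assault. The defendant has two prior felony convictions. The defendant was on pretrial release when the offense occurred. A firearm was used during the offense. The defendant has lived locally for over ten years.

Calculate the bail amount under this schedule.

Base amounts from the schedule: second-degree assault $24,000.
Single charge. Combined base = $24,000.
Net percentage adjustment: +75% −40% +40% +25% = +100%. $24,000 × 2 = $48,000.
$48,000 is within the $925,000 maximum.
$48,000 is at or above the $10,000 minimum.

$48,000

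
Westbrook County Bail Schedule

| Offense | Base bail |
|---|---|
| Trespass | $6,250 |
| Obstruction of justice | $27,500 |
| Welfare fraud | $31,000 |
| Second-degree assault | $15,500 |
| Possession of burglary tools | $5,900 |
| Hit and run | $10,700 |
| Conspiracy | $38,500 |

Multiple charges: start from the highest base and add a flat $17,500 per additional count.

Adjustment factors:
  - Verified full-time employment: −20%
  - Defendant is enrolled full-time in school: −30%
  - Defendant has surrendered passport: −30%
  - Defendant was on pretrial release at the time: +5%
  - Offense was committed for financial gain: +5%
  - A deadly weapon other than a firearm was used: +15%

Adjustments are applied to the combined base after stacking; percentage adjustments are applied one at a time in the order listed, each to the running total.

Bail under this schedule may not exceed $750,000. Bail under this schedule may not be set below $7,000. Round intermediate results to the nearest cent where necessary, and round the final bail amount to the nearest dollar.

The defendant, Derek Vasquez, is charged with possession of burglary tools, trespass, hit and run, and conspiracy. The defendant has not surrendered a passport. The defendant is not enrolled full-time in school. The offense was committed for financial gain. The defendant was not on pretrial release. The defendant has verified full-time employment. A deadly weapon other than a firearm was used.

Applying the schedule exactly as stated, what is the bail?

$87,906

Base amounts from the schedule: possession of burglary tools $5,900; trespass $6,250; hit and run $10,700; conspiracy $38,500.
Stacking rule: highest base plus $17,500 per additional charge. Highest is conspiracy at $38,500; 3 additional charges → +$52,500. Combined base = $91,000.
Verified full-time employment (−20%): $91,000 × 0.8 = $72,800.
Offense was committed for financial gain (+5%): $72,800 × 1.05 = $76,440.
A deadly weapon other than a firearm was used (+15%): $76,440 × 1.15 = $87,906.
$87,906 is within the $750,000 maximum.
$87,906 is at or above the $7,000 minimum.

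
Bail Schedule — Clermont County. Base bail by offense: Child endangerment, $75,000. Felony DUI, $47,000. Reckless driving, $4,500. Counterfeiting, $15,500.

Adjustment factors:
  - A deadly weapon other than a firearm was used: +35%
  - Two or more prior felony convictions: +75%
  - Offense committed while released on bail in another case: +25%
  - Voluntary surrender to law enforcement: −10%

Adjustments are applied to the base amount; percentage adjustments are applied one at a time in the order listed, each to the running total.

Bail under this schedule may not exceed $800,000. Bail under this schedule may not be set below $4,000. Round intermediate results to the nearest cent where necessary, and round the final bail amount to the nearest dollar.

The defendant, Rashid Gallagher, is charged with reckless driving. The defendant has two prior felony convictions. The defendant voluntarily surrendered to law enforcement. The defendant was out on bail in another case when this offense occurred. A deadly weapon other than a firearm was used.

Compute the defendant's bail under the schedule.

Base amounts from the schedule: reckless driving $4,500.
Single charge. Combined base = $4,500.
A deadly weapon other than a firearm was used (+35%): $4,500 × 1.35 = $6,075.
Two or more prior felony convictions (+75%): $6,075 × 1.75 = $10,631.25.
Offense committed while released on bail in another case (+25%): $10,631.25 × 1.25 = $13,289.06.
Voluntary surrender to law enforcement (−10%): $13,289.06 × 0.9 = $11,960.15.
$11,960.15 is within the $800,000 maximum.
$11,960.15 is at or above the $4,000 minimum.
Rounded to the nearest dollar: $11,960.

$11,960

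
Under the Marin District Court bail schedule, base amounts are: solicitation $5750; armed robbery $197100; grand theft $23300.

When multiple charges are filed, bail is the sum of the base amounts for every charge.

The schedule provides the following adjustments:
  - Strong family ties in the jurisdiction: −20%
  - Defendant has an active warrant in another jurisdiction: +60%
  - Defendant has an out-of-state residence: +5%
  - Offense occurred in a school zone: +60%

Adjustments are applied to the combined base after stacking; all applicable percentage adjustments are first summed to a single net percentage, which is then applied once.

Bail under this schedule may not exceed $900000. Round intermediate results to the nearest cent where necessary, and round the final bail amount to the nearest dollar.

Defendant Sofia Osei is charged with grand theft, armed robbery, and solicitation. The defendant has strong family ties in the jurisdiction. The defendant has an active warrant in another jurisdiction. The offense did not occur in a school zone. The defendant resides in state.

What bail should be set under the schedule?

$316610

Base amounts from the schedule: grand theft $23300; armed robbery $197100; solicitation $5750.
Stacking rule: sum of all bases. $23300 + $197100 + $5750 = $226150.
Net percentage adjustment: −20% +60% = +40%. $226150 × 1.4 = $316610.
$316610 is within the $900000 maximum.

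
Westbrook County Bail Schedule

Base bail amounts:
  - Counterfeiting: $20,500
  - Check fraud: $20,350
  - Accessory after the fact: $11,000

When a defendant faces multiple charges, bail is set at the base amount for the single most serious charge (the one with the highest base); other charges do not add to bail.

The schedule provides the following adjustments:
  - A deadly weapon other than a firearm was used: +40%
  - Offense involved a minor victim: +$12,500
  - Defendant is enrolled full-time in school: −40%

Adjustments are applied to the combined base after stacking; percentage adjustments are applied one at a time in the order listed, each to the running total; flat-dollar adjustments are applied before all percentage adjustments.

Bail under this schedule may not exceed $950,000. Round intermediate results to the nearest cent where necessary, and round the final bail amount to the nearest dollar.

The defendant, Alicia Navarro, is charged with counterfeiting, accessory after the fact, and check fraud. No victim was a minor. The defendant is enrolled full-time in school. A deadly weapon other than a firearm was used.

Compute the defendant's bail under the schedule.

$17,220

Base amounts from the schedule: counterfeiting $20,500; accessory after the fact $11,000; check fraud $20,350.
Stacking rule: use the highest base only. Highest is counterfeiting at $20,500. Combined base = $20,500.
A deadly weapon other than a firearm was used (+40%): $20,500 × 1.4 = $28,700.
Defendant is enrolled full-time in school (−40%): $28,700 × 0.6 = $17,220.
$17,220 is within the $950,000 maximum.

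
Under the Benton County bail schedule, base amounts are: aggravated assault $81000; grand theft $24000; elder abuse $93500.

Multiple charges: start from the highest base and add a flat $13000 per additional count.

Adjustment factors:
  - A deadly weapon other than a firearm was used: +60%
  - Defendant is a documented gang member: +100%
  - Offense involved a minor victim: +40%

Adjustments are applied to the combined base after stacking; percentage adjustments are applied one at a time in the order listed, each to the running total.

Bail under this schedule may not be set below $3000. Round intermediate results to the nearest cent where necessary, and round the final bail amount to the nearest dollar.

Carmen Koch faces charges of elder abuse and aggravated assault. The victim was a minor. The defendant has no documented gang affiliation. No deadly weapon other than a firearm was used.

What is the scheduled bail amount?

Base amounts from the schedule: elder abuse $93500; aggravated assault $81000.
Stacking rule: highest base plus $13000 per additional charge. Highest is elder abuse at $93500; 1 additional charge → +$13000. Combined base = $106500.
Offense involved a minor victim (+40%): $106500 × 1.4 = $149100.
$149100 is at or above the $3000 minimum.

$149100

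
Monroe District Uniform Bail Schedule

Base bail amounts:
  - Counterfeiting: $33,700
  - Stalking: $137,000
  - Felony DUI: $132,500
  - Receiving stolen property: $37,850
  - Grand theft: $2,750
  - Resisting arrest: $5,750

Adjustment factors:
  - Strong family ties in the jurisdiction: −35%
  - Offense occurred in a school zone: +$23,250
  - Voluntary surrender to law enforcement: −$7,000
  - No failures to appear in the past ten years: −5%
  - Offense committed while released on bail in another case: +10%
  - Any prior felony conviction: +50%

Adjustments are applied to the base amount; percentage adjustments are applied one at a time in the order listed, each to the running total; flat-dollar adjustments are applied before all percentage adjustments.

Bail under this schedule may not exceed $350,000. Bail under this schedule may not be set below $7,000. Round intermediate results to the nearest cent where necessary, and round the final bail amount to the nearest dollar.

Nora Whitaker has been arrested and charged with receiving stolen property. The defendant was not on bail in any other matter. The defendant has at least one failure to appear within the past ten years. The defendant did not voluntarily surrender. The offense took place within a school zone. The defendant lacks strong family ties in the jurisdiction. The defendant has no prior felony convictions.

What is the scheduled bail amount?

Base amounts from the schedule: receiving stolen property $37,850.
Single charge. Combined base = $37,850.
Offense occurred in a school zone (+$23,250 flat): $37,850 + $23,250 = $61,100.
$61,100 is within the $350,000 maximum.
$61,100 is at or above the $7,000 minimum.

$61,100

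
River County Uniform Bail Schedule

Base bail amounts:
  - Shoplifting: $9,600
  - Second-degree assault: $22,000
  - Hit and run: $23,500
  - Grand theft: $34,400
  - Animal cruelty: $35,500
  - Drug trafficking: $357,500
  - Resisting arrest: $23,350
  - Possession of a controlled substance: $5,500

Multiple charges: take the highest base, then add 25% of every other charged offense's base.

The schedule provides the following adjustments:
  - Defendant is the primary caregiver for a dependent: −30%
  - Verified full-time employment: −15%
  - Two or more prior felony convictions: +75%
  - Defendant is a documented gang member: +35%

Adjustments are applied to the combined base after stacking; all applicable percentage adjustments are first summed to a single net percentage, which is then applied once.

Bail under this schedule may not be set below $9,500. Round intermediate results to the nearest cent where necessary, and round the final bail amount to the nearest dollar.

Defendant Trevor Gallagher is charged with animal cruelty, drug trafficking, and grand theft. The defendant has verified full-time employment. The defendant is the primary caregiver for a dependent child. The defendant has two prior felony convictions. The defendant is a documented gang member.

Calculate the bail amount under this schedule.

Base amounts from the schedule: animal cruelty $35,500; drug trafficking $357,500; grand theft $34,400.
Stacking rule: highest base plus 25% of each additional charge. Highest is drug trafficking at $357,500. Additional: $35,500 × 25% = $8,875; $34,400 × 25% = $8,600. Combined base = $357,500 + $17,475 = $374,975.
Net percentage adjustment: −30% −15% +75% +35% = +65%. $374,975 × 1.65 = $618,708.75.
$618,708.75 is at or above the $9,500 minimum.
Rounded to the nearest dollar: $618,709.

$618,709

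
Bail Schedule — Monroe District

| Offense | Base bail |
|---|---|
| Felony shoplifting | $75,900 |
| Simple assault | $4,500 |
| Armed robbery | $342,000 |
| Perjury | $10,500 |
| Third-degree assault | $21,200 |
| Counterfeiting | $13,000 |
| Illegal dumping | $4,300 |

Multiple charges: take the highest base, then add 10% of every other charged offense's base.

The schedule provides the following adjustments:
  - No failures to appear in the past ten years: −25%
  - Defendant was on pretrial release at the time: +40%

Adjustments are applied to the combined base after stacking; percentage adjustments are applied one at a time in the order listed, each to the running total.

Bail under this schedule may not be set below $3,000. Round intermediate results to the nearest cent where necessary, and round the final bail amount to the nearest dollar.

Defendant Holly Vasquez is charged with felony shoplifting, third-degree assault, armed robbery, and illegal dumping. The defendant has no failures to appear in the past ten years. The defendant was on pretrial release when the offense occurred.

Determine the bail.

Base amounts from the schedule: felony shoplifting $75,900; third-degree assault $21,200; armed robbery $342,000; illegal dumping $4,300.
Stacking rule: highest base plus 10% of each additional charge. Highest is armed robbery at $342,000. Additional: $75,900 × 10% = $7,590; $21,200 × 10% = $2,120; $4,300 × 10% = $430. Combined base = $342,000 + $10,140 = $352,140.
No failures to appear in the past ten years (−25%): $352,140 × 0.75 = $264,105.
Defendant was on pretrial release at the time (+40%): $264,105 × 1.4 = $369,747.
$369,747 is at or above the $3,000 minimum.

$369,747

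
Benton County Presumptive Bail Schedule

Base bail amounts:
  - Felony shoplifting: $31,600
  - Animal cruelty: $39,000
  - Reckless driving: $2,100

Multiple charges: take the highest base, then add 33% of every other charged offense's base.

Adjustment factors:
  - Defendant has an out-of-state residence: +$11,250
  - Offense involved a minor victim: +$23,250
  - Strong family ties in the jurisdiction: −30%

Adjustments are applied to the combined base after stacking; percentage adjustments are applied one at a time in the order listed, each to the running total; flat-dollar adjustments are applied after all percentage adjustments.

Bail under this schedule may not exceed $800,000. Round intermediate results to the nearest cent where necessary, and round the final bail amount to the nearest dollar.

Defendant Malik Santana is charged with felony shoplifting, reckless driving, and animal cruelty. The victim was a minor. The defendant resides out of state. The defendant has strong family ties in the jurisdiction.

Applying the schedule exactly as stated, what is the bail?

Base amounts from the schedule: felony shoplifting $31,600; reckless driving $2,100; animal cruelty $39,000.
Stacking rule: highest base plus 33% of each additional charge. Highest is animal cruelty at $39,000. Additional: $31,600 × 33% = $10,428; $2,100 × 33% = $693. Combined base = $39,000 + $11,121 = $50,121.
Strong family ties in the jurisdiction (−30%): $50,121 × 0.7 = $35,084.70.
Defendant has an out-of-state residence (+$11,250 flat): $35,084.70 + $11,250 = $46,334.70.
Offense involved a minor victim (+$23,250 flat): $46,334.70 + $23,250 = $69,584.70.
$69,584.70 is within the $800,000 maximum.
Rounded to the nearest dollar: $69,585.

$69,585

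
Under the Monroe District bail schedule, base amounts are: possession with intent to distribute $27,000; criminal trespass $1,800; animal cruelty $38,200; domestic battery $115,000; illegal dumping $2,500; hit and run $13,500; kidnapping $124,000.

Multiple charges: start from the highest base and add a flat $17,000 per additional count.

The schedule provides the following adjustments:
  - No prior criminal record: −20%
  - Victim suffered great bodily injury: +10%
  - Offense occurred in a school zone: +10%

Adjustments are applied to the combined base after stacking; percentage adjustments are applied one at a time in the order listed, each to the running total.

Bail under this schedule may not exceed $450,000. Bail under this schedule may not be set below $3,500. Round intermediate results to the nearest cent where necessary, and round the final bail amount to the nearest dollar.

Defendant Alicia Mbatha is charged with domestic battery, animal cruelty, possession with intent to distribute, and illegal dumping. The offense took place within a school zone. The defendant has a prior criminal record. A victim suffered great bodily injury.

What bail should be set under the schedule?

Base amounts from the schedule: domestic battery $115,000; animal cruelty $38,200; possession with intent to distribute $27,000; illegal dumping $2,500.
Stacking rule: highest base plus $17,000 per additional charge. Highest is domestic battery at $115,000; 3 additional charges → +$51,000. Combined base = $166,000.
Victim suffered great bodily injury (+10%): $166,000 × 1.1 = $182,600.
Offense occurred in a school zone (+10%): $182,600 × 1.1 = $200,860.
$200,860 is within the $450,000 maximum.
$200,860 is at or above the $3,500 minimum.

$200,860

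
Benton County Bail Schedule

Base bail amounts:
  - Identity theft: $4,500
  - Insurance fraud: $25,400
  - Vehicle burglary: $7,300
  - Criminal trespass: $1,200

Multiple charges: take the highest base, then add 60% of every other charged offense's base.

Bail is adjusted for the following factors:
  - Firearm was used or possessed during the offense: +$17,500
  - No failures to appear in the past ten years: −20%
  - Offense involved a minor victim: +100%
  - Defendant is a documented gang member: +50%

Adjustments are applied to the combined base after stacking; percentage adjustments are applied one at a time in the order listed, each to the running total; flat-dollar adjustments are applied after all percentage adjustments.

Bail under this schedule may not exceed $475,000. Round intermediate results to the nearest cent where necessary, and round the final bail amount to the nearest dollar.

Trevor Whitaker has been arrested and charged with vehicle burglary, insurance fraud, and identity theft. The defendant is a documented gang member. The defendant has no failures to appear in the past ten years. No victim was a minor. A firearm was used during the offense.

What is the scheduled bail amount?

Base amounts from the schedule: vehicle burglary $7,300; insurance fraud $25,400; identity theft $4,500.
Stacking rule: highest base plus 60% of each additional charge. Highest is insurance fraud at $25,400. Additional: $7,300 × 60% = $4,380; $4,500 × 60% = $2,700. Combined base = $25,400 + $7,080 = $32,480.
No failures to appear in the past ten years (−20%): $32,480 × 0.8 = $25,984.
Defendant is a documented gang member (+50%): $25,984 × 1.5 = $38,976.
Firearm was used or possessed during the offense (+$17,500 flat): $38,976 + $17,500 = $56,476.
$56,476 is within the $475,000 maximum.

$56,476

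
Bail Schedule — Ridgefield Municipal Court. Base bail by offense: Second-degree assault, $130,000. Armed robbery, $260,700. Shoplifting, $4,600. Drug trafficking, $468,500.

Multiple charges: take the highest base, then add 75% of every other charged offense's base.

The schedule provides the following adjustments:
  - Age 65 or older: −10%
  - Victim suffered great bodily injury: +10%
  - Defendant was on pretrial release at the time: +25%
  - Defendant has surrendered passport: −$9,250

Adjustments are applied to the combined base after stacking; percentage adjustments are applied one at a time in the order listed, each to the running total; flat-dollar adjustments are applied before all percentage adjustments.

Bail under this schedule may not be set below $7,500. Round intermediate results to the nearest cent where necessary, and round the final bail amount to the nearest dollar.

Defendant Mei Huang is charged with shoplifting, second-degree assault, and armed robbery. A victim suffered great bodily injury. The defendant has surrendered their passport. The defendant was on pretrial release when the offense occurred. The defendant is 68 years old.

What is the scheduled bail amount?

Base amounts from the schedule: shoplifting $4,600; second-degree assault $130,000; armed robbery $260,700.
Stacking rule: highest base plus 75% of each additional charge. Highest is armed robbery at $260,700. Additional: $4,600 × 75% = $3,450; $130,000 × 75% = $97,500. Combined base = $260,700 + $100,950 = $361,650.
Defendant has surrendered passport (−$9,250 flat): $361,650 − $9,250 = $352,400.
Age 65 or older (−10%): $352,400 × 0.9 = $317,160.
Victim suffered great bodily injury (+10%): $317,160 × 1.1 = $348,876.
Defendant was on pretrial release at the time (+25%): $348,876 × 1.25 = $436,095.
$436,095 is at or above the $7,500 minimum.

$436,095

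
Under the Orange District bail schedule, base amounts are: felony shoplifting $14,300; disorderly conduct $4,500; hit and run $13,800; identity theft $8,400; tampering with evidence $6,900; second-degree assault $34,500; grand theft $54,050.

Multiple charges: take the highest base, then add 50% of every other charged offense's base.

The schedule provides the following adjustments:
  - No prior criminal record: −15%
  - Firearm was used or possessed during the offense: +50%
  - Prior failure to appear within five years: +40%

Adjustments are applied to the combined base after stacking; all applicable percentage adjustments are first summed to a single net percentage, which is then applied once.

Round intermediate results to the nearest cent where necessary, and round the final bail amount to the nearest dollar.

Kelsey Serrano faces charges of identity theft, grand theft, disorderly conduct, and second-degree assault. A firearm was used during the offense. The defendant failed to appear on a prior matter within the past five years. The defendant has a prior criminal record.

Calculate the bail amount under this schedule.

Base amounts from the schedule: identity theft $8,400; grand theft $54,050; disorderly conduct $4,500; second-degree assault $34,500.
Stacking rule: highest base plus 50% of each additional charge. Highest is grand theft at $54,050. Additional: $8,400 × 50% = $4,200; $4,500 × 50% = $2,250; $34,500 × 50% = $17,250. Combined base = $54,050 + $23,700 = $77,750.
Net percentage adjustment: +50% +40% = +90%. $77,750 × 1.9 = $147,725.

$147,725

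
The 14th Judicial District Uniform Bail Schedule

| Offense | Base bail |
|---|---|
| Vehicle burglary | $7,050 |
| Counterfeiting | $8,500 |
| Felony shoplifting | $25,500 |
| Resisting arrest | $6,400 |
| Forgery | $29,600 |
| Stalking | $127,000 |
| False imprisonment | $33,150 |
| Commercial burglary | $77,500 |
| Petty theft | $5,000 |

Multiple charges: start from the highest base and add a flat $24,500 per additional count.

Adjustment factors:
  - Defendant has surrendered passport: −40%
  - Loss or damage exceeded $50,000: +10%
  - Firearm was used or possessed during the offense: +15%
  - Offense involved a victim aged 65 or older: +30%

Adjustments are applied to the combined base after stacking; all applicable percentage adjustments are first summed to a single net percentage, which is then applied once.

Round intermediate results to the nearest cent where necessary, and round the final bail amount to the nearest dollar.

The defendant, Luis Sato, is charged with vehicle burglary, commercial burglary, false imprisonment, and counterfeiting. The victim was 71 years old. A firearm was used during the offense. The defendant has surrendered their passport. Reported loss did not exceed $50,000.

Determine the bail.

$158,550

Base amounts from the schedule: vehicle burglary $7,050; commercial burglary $77,500; false imprisonment $33,150; counterfeiting $8,500.
Stacking rule: highest base plus $24,500 per additional charge. Highest is commercial burglary at $77,500; 3 additional charges → +$73,500. Combined base = $151,000.
Net percentage adjustment: −40% +15% +30% = +5%. $151,000 × 1.05 = $158,550.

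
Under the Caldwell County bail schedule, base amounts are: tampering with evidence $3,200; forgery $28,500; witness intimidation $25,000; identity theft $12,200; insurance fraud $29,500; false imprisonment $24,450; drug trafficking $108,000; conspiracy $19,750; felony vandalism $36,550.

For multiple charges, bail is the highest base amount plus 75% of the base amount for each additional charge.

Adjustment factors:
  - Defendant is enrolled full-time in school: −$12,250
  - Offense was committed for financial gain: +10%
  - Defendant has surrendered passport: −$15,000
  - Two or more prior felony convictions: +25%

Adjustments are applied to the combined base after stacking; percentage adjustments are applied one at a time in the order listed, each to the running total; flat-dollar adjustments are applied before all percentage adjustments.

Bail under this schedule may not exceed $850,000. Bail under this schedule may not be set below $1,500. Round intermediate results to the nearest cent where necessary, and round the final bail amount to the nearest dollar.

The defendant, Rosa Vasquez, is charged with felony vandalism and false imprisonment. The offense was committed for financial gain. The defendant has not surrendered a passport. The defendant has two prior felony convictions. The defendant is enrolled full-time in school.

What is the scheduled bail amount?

Base amounts from the schedule: felony vandalism $36,550; false imprisonment $24,450.
Stacking rule: highest base plus 75% of each additional charge. Highest is felony vandalism at $36,550. Additional: $24,450 × 75% = $18,337.50. Combined base = $36,550 + $18,337.50 = $54,887.50.
Defendant is enrolled full-time in school (−$12,250 flat): $54,887.50 − $12,250 = $42,637.50.
Offense was committed for financial gain (+10%): $42,637.50 × 1.1 = $46,901.25.
Two or more prior felony convictions (+25%): $46,901.25 × 1.25 = $58,626.56.
$58,626.56 is within the $850,000 maximum.
$58,626.56 is at or above the $1,500 minimum.
Rounded to the nearest dollar: $58,627.

$58,627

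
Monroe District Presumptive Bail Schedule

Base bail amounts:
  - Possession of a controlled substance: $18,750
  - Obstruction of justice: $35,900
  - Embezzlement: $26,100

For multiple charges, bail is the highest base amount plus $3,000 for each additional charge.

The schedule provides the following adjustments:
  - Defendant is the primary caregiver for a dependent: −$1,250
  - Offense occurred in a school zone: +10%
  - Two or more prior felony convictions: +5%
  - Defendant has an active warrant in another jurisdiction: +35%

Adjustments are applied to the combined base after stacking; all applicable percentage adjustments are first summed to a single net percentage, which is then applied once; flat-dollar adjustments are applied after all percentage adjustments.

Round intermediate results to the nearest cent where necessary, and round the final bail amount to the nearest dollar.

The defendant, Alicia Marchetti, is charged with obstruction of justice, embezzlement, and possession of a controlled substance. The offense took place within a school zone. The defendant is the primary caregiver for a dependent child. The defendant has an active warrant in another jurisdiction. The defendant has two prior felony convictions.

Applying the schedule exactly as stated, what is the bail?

Base amounts from the schedule: obstruction of justice $35,900; embezzlement $26,100; possession of a controlled substance $18,750.
Stacking rule: highest base plus $3,000 per additional charge. Highest is obstruction of justice at $35,900; 2 additional charges → +$6,000. Combined base = $41,900.
Net percentage adjustment: +10% +5% +35% = +50%. $41,900 × 1.5 = $62,850.
Defendant is the primary caregiver for a dependent (−$1,250 flat): $62,850 − $1,250 = $61,600.

$61,600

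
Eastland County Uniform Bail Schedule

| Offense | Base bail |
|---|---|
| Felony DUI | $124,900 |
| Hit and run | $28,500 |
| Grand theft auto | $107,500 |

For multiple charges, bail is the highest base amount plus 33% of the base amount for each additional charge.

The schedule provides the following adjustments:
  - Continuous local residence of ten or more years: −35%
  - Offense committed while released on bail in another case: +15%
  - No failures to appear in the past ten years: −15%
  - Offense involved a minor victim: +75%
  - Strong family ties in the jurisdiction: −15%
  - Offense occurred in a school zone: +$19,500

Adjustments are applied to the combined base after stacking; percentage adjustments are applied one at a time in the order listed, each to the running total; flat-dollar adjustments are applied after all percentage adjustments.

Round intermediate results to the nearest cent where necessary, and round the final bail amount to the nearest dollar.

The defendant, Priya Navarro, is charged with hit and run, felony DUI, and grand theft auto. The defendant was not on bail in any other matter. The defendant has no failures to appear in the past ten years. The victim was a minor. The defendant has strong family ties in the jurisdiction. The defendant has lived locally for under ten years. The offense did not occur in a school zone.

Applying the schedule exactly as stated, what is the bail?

Base amounts from the schedule: hit and run $28,500; felony DUI $124,900; grand theft auto $107,500.
Stacking rule: highest base plus 33% of each additional charge. Highest is felony DUI at $124,900. Additional: $28,500 × 33% = $9,405; $107,500 × 33% = $35,475. Combined base = $124,900 + $44,880 = $169,780.
No failures to appear in the past ten years (−15%): $169,780 × 0.85 = $144,313.
Offense involved a minor victim (+75%): $144,313 × 1.75 = $252,547.75.
Strong family ties in the jurisdiction (−15%): $252,547.75 × 0.85 = $214,665.59.
Rounded to the nearest dollar: $214,666.

$214,666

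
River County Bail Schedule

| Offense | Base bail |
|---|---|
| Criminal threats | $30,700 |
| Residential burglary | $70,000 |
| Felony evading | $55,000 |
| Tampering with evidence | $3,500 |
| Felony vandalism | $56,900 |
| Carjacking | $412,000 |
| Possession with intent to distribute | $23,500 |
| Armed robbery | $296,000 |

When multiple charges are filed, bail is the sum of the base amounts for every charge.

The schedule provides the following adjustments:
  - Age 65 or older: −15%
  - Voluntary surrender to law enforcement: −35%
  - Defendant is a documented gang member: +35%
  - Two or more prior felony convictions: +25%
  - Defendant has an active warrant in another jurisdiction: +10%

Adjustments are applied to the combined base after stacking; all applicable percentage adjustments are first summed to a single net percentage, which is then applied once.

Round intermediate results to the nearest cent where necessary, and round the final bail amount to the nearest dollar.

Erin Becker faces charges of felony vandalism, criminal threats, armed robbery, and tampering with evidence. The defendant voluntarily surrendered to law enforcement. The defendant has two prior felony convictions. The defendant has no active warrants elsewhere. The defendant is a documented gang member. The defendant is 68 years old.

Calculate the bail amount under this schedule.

$425,810

Base amounts from the schedule: felony vandalism $56,900; criminal threats $30,700; armed robbery $296,000; tampering with evidence $3,500.
Stacking rule: sum of all bases. $56,900 + $30,700 + $296,000 + $3,500 = $387,100.
Net percentage adjustment: −15% −35% +35% +25% = +10%. $387,100 × 1.1 = $425,810.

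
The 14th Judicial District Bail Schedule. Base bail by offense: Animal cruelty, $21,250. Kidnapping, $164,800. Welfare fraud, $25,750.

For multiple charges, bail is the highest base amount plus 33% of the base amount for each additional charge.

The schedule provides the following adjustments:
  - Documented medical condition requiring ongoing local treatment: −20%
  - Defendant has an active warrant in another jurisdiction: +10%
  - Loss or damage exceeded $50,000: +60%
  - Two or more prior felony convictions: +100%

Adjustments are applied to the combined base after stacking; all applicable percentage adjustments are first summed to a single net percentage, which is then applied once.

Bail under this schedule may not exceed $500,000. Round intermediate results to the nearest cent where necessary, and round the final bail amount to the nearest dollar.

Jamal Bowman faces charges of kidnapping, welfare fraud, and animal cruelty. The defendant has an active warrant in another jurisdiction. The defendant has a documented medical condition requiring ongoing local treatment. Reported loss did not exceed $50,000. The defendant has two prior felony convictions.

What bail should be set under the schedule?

$342,589

Base amounts from the schedule: kidnapping $164,800; welfare fraud $25,750; animal cruelty $21,250.
Stacking rule: highest base plus 33% of each additional charge. Highest is kidnapping at $164,800. Additional: $25,750 × 33% = $8,497.50; $21,250 × 33% = $7,012.50. Combined base = $164,800 + $15,510 = $180,310.
Net percentage adjustment: −20% +10% +100% = +90%. $180,310 × 1.9 = $342,589.
$342,589 is within the $500,000 maximum.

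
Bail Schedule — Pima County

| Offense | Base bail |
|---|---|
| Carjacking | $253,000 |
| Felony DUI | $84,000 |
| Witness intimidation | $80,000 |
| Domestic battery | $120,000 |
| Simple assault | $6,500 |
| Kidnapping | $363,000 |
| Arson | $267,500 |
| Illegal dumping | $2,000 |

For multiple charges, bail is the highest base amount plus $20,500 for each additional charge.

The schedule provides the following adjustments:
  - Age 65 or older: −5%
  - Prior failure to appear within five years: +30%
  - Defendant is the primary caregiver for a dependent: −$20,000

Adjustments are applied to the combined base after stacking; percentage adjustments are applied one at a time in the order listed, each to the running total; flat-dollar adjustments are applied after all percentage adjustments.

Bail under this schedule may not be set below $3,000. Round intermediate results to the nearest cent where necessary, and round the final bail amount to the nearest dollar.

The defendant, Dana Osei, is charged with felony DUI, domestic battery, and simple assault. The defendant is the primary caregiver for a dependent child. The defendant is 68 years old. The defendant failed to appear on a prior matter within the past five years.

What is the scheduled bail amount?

Base amounts from the schedule: felony DUI $84,000; domestic battery $120,000; simple assault $6,500.
Stacking rule: highest base plus $20,500 per additional charge. Highest is domestic battery at $120,000; 2 additional charges → +$41,000. Combined base = $161,000.
Age 65 or older (−5%): $161,000 × 0.95 = $152,950.
Prior failure to appear within five years (+30%): $152,950 × 1.3 = $198,835.
Defendant is the primary caregiver for a dependent (−$20,000 flat): $198,835 − $20,000 = $178,835.
$178,835 is at or above the $3,000 minimum.

$178,835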